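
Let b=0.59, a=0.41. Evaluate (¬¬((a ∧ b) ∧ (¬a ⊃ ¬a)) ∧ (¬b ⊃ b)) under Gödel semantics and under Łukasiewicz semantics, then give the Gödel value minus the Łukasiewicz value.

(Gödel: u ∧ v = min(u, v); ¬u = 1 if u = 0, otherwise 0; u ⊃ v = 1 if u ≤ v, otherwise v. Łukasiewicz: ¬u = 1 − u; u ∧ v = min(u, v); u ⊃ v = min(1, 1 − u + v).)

Gödel evaluation:
  (a ∧ b) = min(0.41, 0.59) = 0.41
  ¬a: Gödel ¬ of 0.41 = 0 (operand ≠ 0)
  ¬a: Gödel ¬ of 0.41 = 0 (operand ≠ 0)
  (¬a ⊃ ¬a): 0 ≤ 0, so result = 1
  ((a ∧ b) ∧ (¬a ⊃ ¬a)) = min(0.41, 1) = 0.41
  ¬((a ∧ b) ∧ (¬a ⊃ ¬a)): Gödel ¬ of 0.41 = 0 (operand ≠ 0)
  ¬¬((a ∧ b) ∧ (¬a ⊃ ¬a)): Gödel ¬ of 0 = 1 (operand is 0)
  ¬b: Gödel ¬ of 0.59 = 0 (operand ≠ 0)
  (¬b ⊃ b): 0 ≤ 0.59, so result = 1
  (¬¬((a ∧ b) ∧ (¬a ⊃ ¬a)) ∧ (¬b ⊃ b)) = min(1, 1) = 1
  Gödel value = 1
Łukasiewicz evaluation:
  (a ∧ b) = min(0.41, 0.59) = 0.41
  ¬a: Łukasiewicz ¬ gives 1 − 0.41 = 0.59
  ¬a: Łukasiewicz ¬ gives 1 − 0.41 = 0.59
  (¬a ⊃ ¬a): min(1, 1 − 0.59 + 0.59) = 1
  ((a ∧ b) ∧ (¬a ⊃ ¬a)) = min(0.41, 1) = 0.41
  ¬((a ∧ b) ∧ (¬a ⊃ ¬a)): Łukasiewicz ¬ gives 1 − 0.41 = 0.59
  ¬¬((a ∧ b) ∧ (¬a ⊃ ¬a)): Łukasiewicz ¬ gives 1 − 0.59 = 0.41
  ¬b: Łukasiewicz ¬ gives 1 − 0.59 = 0.41
  (¬b ⊃ b): min(1, 1 − 0.41 + 0.59) = 1
  (¬¬((a ∧ b) ∧ (¬a ⊃ ¬a)) ∧ (¬b ⊃ b)) = min(0.41, 1) = 0.41
  Łukasiewicz value = 0.41
Difference: 1 − 0.41 = 0.59

0.59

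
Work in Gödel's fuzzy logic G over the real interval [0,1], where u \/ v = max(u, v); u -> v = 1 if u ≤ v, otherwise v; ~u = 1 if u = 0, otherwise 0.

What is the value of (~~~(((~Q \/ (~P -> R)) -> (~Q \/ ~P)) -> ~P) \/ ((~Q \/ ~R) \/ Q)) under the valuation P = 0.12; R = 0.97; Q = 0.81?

0.81

~Q: Gödel ¬ of 0.81 = 0 (operand ≠ 0)
~P: Gödel ¬ of 0.12 = 0 (operand ≠ 0)
(~P -> R): 0 ≤ 0.97, so result = 1
(~Q \/ (~P -> R)) = max(0, 1) = 1
~Q: Gödel ¬ of 0.81 = 0 (operand ≠ 0)
~P: Gödel ¬ of 0.12 = 0 (operand ≠ 0)
(~Q \/ ~P) = max(0, 0) = 0
((~Q \/ (~P -> R)) -> (~Q \/ ~P)): 1 > 0, so result = 0
~P: Gödel ¬ of 0.12 = 0 (operand ≠ 0)
(((~Q \/ (~P -> R)) -> (~Q \/ ~P)) -> ~P): 0 ≤ 0, so result = 1
~(((~Q \/ (~P -> R)) -> (~Q \/ ~P)) -> ~P): Gödel ¬ of 1 = 0 (operand ≠ 0)
~~(((~Q \/ (~P -> R)) -> (~Q \/ ~P)) -> ~P): Gödel ¬ of 0 = 1 (operand is 0)
~~~(((~Q \/ (~P -> R)) -> (~Q \/ ~P)) -> ~P): Gödel ¬ of 1 = 0 (operand ≠ 0)
~Q: Gödel ¬ of 0.81 = 0 (operand ≠ 0)
~R: Gödel ¬ of 0.97 = 0 (operand ≠ 0)
(~Q \/ ~R) = max(0, 0) = 0
((~Q \/ ~R) \/ Q) = max(0, 0.81) = 0.81
(~~~(((~Q \/ (~P -> R)) -> (~Q \/ ~P)) -> ~P) \/ ((~Q \/ ~R) \/ Q)) = max(0, 0.81) = 0.81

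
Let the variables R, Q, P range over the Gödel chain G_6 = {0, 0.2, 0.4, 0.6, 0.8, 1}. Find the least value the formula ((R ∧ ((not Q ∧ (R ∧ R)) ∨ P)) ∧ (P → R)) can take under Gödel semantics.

The minimum is attained at R = 0, Q = 0, P = 0:
  not Q: Gödel ¬ of 0 = 1 (operand is 0)
  (R ∧ R) = min(0, 0) = 0
  (not Q ∧ (R ∧ R)) = min(1, 0) = 0
  ((not Q ∧ (R ∧ R)) ∨ P) = max(0, 0) = 0
  (R ∧ ((not Q ∧ (R ∧ R)) ∨ P)) = min(0, 0) = 0
  (P → R): 0 ≤ 0, so result = 1
  ((R ∧ ((not Q ∧ (R ∧ R)) ∨ P)) ∧ (P → R)) = min(0, 1) = 0
Checking all 216 assignments confirms none give a value below 0.00.

0.00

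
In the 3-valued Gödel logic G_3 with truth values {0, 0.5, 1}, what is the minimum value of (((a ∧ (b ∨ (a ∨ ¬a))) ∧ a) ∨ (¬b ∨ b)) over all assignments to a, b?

0.50

The minimum is attained at a = 0, b = 0.5:
  ¬a: Gödel ¬ of 0 = 1 (operand is 0)
  (a ∨ ¬a) = max(0, 1) = 1
  (b ∨ (a ∨ ¬a)) = max(0.5, 1) = 1
  (a ∧ (b ∨ (a ∨ ¬a))) = min(0, 1) = 0
  ((a ∧ (b ∨ (a ∨ ¬a))) ∧ a) = min(0, 0) = 0
  ¬b: Gödel ¬ of 0.5 = 0 (operand ≠ 0)
  (¬b ∨ b) = max(0, 0.5) = 0.5
  (((a ∧ (b ∨ (a ∨ ¬a))) ∧ a) ∨ (¬b ∨ b)) = max(0, 0.5) = 0.5
Checking all 9 assignments confirms none give a value below 0.50.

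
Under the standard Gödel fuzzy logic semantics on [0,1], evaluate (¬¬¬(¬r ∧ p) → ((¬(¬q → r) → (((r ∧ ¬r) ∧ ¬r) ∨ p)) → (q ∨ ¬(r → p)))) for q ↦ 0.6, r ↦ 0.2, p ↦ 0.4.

¬r: Gödel ¬ of 0.2 = 0 (operand ≠ 0)
(¬r ∧ p) = min(0, 0.4) = 0
¬(¬r ∧ p): Gödel ¬ of 0 = 1 (operand is 0)
¬¬(¬r ∧ p): Gödel ¬ of 1 = 0 (operand ≠ 0)
¬¬¬(¬r ∧ p): Gödel ¬ of 0 = 1 (operand is 0)
¬q: Gödel ¬ of 0.6 = 0 (operand ≠ 0)
(¬q → r): 0 ≤ 0.2, so result = 1
¬(¬q → r): Gödel ¬ of 1 = 0 (operand ≠ 0)
¬r: Gödel ¬ of 0.2 = 0 (operand ≠ 0)
(r ∧ ¬r) = min(0.2, 0) = 0
¬r: Gödel ¬ of 0.2 = 0 (operand ≠ 0)
((r ∧ ¬r) ∧ ¬r) = min(0, 0) = 0
(((r ∧ ¬r) ∧ ¬r) ∨ p) = max(0, 0.4) = 0.4
(¬(¬q → r) → (((r ∧ ¬r) ∧ ¬r) ∨ p)): 0 ≤ 0.4, so result = 1
(r → p): 0.2 ≤ 0.4, so result = 1
¬(r → p): Gödel ¬ of 1 = 0 (operand ≠ 0)
(q ∨ ¬(r → p)) = max(0.6, 0) = 0.6
((¬(¬q → r) → (((r ∧ ¬r) ∧ ¬r) ∨ p)) → (q ∨ ¬(r → p))): 1 > 0.6, so result = 0.6
(¬¬¬(¬r ∧ p) → ((¬(¬q → r) → (((r ∧ ¬r) ∧ ¬r) ∨ p)) → (q ∨ ¬(r → p)))): 1 > 0.6, so result = 0.6

0.60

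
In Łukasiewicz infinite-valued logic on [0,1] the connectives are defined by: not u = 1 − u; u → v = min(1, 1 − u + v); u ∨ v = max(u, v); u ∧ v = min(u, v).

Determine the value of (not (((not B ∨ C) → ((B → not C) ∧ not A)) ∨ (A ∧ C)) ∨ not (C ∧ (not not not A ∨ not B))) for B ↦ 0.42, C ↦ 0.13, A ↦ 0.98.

not B: Łukasiewicz ¬ gives 1 − 0.42 = 0.58
(not B ∨ C) = max(0.58, 0.13) = 0.58
not C: Łukasiewicz ¬ gives 1 − 0.13 = 0.87
(B → not C): min(1, 1 − 0.42 + 0.87) = 1
not A: Łukasiewicz ¬ gives 1 − 0.98 = 0.02
((B → not C) ∧ not A) = min(1, 0.02) = 0.02
((not B ∨ C) → ((B → not C) ∧ not A)): min(1, 1 − 0.58 + 0.02) = 0.44
(A ∧ C) = min(0.98, 0.13) = 0.13
(((not B ∨ C) → ((B → not C) ∧ not A)) ∨ (A ∧ C)) = max(0.44, 0.13) = 0.44
not (((not B ∨ C) → ((B → not C) ∧ not A)) ∨ (A ∧ C)): Łukasiewicz ¬ gives 1 − 0.44 = 0.56
not A: Łukasiewicz ¬ gives 1 − 0.98 = 0.02
not not A: Łukasiewicz ¬ gives 1 − 0.02 = 0.98
not not not A: Łukasiewicz ¬ gives 1 − 0.98 = 0.02
not B: Łukasiewicz ¬ gives 1 − 0.42 = 0.58
(not not not A ∨ not B) = max(0.02, 0.58) = 0.58
(C ∧ (not not not A ∨ not B)) = min(0.13, 0.58) = 0.13
not (C ∧ (not not not A ∨ not B)): Łukasiewicz ¬ gives 1 − 0.13 = 0.87
(not (((not B ∨ C) → ((B → not C) ∧ not A)) ∨ (A ∧ C)) ∨ not (C ∧ (not not not A ∨ not B))) = max(0.56, 0.87) = 0.87

0.87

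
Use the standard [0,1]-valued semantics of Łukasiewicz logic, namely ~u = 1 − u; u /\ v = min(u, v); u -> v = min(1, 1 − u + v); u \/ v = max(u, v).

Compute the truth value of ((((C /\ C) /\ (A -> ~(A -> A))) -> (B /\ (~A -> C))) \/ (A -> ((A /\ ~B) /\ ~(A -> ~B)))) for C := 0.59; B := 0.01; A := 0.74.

(C /\ C) = min(0.59, 0.59) = 0.59
(A -> A): min(1, 1 − 0.74 + 0.74) = 1
~(A -> A): Łukasiewicz ¬ gives 1 − 1 = 0
(A -> ~(A -> A)): min(1, 1 − 0.74 + 0) = 0.26
((C /\ C) /\ (A -> ~(A -> A))) = min(0.59, 0.26) = 0.26
~A: Łukasiewicz ¬ gives 1 − 0.74 = 0.26
(~A -> C): min(1, 1 − 0.26 + 0.59) = 1
(B /\ (~A -> C)) = min(0.01, 1) = 0.01
(((C /\ C) /\ (A -> ~(A -> A))) -> (B /\ (~A -> C))): min(1, 1 − 0.26 + 0.01) = 0.75
~B: Łukasiewicz ¬ gives 1 − 0.01 = 0.99
(A /\ ~B) = min(0.74, 0.99) = 0.74
~B: Łukasiewicz ¬ gives 1 − 0.01 = 0.99
(A -> ~B): min(1, 1 − 0.74 + 0.99) = 1
~(A -> ~B): Łukasiewicz ¬ gives 1 − 1 = 0
((A /\ ~B) /\ ~(A -> ~B)) = min(0.74, 0) = 0
(A -> ((A /\ ~B) /\ ~(A -> ~B))): min(1, 1 − 0.74 + 0) = 0.26
((((C /\ C) /\ (A -> ~(A -> A))) -> (B /\ (~A -> C))) \/ (A -> ((A /\ ~B) /\ ~(A -> ~B)))) = max(0.75, 0.26) = 0.75

0.75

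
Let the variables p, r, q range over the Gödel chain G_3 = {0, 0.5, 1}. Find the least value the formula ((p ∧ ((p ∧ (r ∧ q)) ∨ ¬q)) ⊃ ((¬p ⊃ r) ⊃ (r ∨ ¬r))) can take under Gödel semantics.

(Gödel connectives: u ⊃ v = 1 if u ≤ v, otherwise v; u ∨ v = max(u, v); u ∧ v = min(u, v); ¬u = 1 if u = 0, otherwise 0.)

0.50

The minimum is attained at p = 1, r = 0.5, q = 0:
  (r ∧ q) = min(0.5, 0) = 0
  (p ∧ (r ∧ q)) = min(1, 0) = 0
  ¬q: Gödel ¬ of 0 = 1 (operand is 0)
  ((p ∧ (r ∧ q)) ∨ ¬q) = max(0, 1) = 1
  (p ∧ ((p ∧ (r ∧ q)) ∨ ¬q)) = min(1, 1) = 1
  ¬p: Gödel ¬ of 1 = 0 (operand ≠ 0)
  (¬p ⊃ r): 0 ≤ 0.5, so result = 1
  ¬r: Gödel ¬ of 0.5 = 0 (operand ≠ 0)
  (r ∨ ¬r) = max(0.5, 0) = 0.5
  ((¬p ⊃ r) ⊃ (r ∨ ¬r)): 1 > 0.5, so result = 0.5
  ((p ∧ ((p ∧ (r ∧ q)) ∨ ¬q)) ⊃ ((¬p ⊃ r) ⊃ (r ∨ ¬r))): 1 > 0.5, so result = 0.5
Checking all 27 assignments confirms none give a value below 0.50.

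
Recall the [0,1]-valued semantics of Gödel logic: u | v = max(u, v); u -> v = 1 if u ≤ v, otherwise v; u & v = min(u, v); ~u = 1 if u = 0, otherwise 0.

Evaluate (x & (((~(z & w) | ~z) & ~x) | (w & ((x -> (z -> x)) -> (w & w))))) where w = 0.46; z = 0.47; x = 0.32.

(z & w) = min(0.47, 0.46) = 0.46
~(z & w): Gödel ¬ of 0.46 = 0 (operand ≠ 0)
~z: Gödel ¬ of 0.47 = 0 (operand ≠ 0)
(~(z & w) | ~z) = max(0, 0) = 0
~x: Gödel ¬ of 0.32 = 0 (operand ≠ 0)
((~(z & w) | ~z) & ~x) = min(0, 0) = 0
(z -> x): 0.47 > 0.32, so result = 0.32
(x -> (z -> x)): 0.32 ≤ 0.32, so result = 1
(w & w) = min(0.46, 0.46) = 0.46
((x -> (z -> x)) -> (w & w)): 1 > 0.46, so result = 0.46
(w & ((x -> (z -> x)) -> (w & w))) = min(0.46, 0.46) = 0.46
(((~(z & w) | ~z) & ~x) | (w & ((x -> (z -> x)) -> (w & w)))) = max(0, 0.46) = 0.46
(x & (((~(z & w) | ~z) & ~x) | (w & ((x -> (z -> x)) -> (w & w))))) = min(0.32, 0.46) = 0.32

0.32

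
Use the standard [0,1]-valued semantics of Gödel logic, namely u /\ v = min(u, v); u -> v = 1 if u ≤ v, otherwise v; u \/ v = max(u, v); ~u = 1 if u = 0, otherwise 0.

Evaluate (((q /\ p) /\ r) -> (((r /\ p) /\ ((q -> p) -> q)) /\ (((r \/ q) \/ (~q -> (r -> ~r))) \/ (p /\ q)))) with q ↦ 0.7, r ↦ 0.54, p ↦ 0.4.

(q /\ p) = min(0.7, 0.4) = 0.4
((q /\ p) /\ r) = min(0.4, 0.54) = 0.4
(r /\ p) = min(0.54, 0.4) = 0.4
(q -> p): 0.7 > 0.4, so result = 0.4
((q -> p) -> q): 0.4 ≤ 0.7, so result = 1
((r /\ p) /\ ((q -> p) -> q)) = min(0.4, 1) = 0.4
(r \/ q) = max(0.54, 0.7) = 0.7
~q: Gödel ¬ of 0.7 = 0 (operand ≠ 0)
~r: Gödel ¬ of 0.54 = 0 (operand ≠ 0)
(r -> ~r): 0.54 > 0, so result = 0
(~q -> (r -> ~r)): 0 ≤ 0, so result = 1
((r \/ q) \/ (~q -> (r -> ~r))) = max(0.7, 1) = 1
(p /\ q) = min(0.4, 0.7) = 0.4
(((r \/ q) \/ (~q -> (r -> ~r))) \/ (p /\ q)) = max(1, 0.4) = 1
(((r /\ p) /\ ((q -> p) -> q)) /\ (((r \/ q) \/ (~q -> (r -> ~r))) \/ (p /\ q))) = min(0.4, 1) = 0.4
(((q /\ p) /\ r) -> (((r /\ p) /\ ((q -> p) -> q)) /\ (((r \/ q) \/ (~q -> (r -> ~r))) \/ (p /\ q)))): 0.4 ≤ 0.4, so result = 1

1.00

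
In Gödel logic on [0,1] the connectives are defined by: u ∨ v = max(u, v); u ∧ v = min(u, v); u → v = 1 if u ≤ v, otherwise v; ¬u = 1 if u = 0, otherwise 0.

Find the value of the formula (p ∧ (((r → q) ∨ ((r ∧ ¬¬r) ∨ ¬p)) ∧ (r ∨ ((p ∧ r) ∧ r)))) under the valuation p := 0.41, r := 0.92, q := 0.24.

(r → q): 0.92 > 0.24, so result = 0.24
¬r: Gödel ¬ of 0.92 = 0 (operand ≠ 0)
¬¬r: Gödel ¬ of 0 = 1 (operand is 0)
(r ∧ ¬¬r) = min(0.92, 1) = 0.92
¬p: Gödel ¬ of 0.41 = 0 (operand ≠ 0)
((r ∧ ¬¬r) ∨ ¬p) = max(0.92, 0) = 0.92
((r → q) ∨ ((r ∧ ¬¬r) ∨ ¬p)) = max(0.24, 0.92) = 0.92
(p ∧ r) = min(0.41, 0.92) = 0.41
((p ∧ r) ∧ r) = min(0.41, 0.92) = 0.41
(r ∨ ((p ∧ r) ∧ r)) = max(0.92, 0.41) = 0.92
(((r → q) ∨ ((r ∧ ¬¬r) ∨ ¬p)) ∧ (r ∨ ((p ∧ r) ∧ r))) = min(0.92, 0.92) = 0.92
(p ∧ (((r → q) ∨ ((r ∧ ¬¬r) ∨ ¬p)) ∧ (r ∨ ((p ∧ r) ∧ r)))) = min(0.41, 0.92) = 0.41

0.41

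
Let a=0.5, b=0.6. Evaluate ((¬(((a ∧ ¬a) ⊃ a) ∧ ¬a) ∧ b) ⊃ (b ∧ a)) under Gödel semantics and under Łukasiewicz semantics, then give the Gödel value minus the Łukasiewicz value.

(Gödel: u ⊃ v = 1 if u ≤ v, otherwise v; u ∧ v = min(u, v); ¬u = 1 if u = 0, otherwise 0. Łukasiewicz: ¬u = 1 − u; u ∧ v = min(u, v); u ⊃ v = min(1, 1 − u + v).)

-0.50

Gödel evaluation:
  ¬a: Gödel ¬ of 0.5 = 0 (operand ≠ 0)
  (a ∧ ¬a) = min(0.5, 0) = 0
  ((a ∧ ¬a) ⊃ a): 0 ≤ 0.5, so result = 1
  ¬a: Gödel ¬ of 0.5 = 0 (operand ≠ 0)
  (((a ∧ ¬a) ⊃ a) ∧ ¬a) = min(1, 0) = 0
  ¬(((a ∧ ¬a) ⊃ a) ∧ ¬a): Gödel ¬ of 0 = 1 (operand is 0)
  (¬(((a ∧ ¬a) ⊃ a) ∧ ¬a) ∧ b) = min(1, 0.6) = 0.6
  (b ∧ a) = min(0.6, 0.5) = 0.5
  ((¬(((a ∧ ¬a) ⊃ a) ∧ ¬a) ∧ b) ⊃ (b ∧ a)): 0.6 > 0.5, so result = 0.5
  Gödel value = 0.5
Łukasiewicz evaluation:
  ¬a: Łukasiewicz ¬ gives 1 − 0.5 = 0.5
  (a ∧ ¬a) = min(0.5, 0.5) = 0.5
  ((a ∧ ¬a) ⊃ a): min(1, 1 − 0.5 + 0.5) = 1
  ¬a: Łukasiewicz ¬ gives 1 − 0.5 = 0.5
  (((a ∧ ¬a) ⊃ a) ∧ ¬a) = min(1, 0.5) = 0.5
  ¬(((a ∧ ¬a) ⊃ a) ∧ ¬a): Łukasiewicz ¬ gives 1 − 0.5 = 0.5
  (¬(((a ∧ ¬a) ⊃ a) ∧ ¬a) ∧ b) = min(0.5, 0.6) = 0.5
  (b ∧ a) = min(0.6, 0.5) = 0.5
  ((¬(((a ∧ ¬a) ⊃ a) ∧ ¬a) ∧ b) ⊃ (b ∧ a)): min(1, 1 − 0.5 + 0.5) = 1
  Łukasiewicz value = 1
Difference: 0.5 − 1 = -0.50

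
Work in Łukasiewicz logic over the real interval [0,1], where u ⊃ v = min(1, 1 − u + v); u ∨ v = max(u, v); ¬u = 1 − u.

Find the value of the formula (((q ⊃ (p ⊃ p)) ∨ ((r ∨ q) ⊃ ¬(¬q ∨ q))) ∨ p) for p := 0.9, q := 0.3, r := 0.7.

(p ⊃ p): min(1, 1 − 0.9 + 0.9) = 1
(q ⊃ (p ⊃ p)): min(1, 1 − 0.3 + 1) = 1
(r ∨ q) = max(0.7, 0.3) = 0.7
¬q: Łukasiewicz ¬ gives 1 − 0.3 = 0.7
(¬q ∨ q) = max(0.7, 0.3) = 0.7
¬(¬q ∨ q): Łukasiewicz ¬ gives 1 − 0.7 = 0.3
((r ∨ q) ⊃ ¬(¬q ∨ q)): min(1, 1 − 0.7 + 0.3) = 0.6
((q ⊃ (p ⊃ p)) ∨ ((r ∨ q) ⊃ ¬(¬q ∨ q))) = max(1, 0.6) = 1
(((q ⊃ (p ⊃ p)) ∨ ((r ∨ q) ⊃ ¬(¬q ∨ q))) ∨ p) = max(1, 0.9) = 1

1.00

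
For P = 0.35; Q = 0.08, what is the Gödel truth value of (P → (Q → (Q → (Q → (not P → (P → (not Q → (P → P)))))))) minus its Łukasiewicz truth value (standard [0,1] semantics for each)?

0.00

Gödel evaluation:
  not P: Gödel ¬ of 0.35 = 0 (operand ≠ 0)
  not Q: Gödel ¬ of 0.08 = 0 (operand ≠ 0)
  (P → P): 0.35 ≤ 0.35, so result = 1
  (not Q → (P → P)): 0 ≤ 1, so result = 1
  (P → (not Q → (P → P))): 0.35 ≤ 1, so result = 1
  (not P → (P → (not Q → (P → P)))): 0 ≤ 1, so result = 1
  (Q → (not P → (P → (not Q → (P → P))))): 0.08 ≤ 1, so result = 1
  (Q → (Q → (not P → (P → (not Q → (P → P)))))): 0.08 ≤ 1, so result = 1
  (Q → (Q → (Q → (not P → (P → (not Q → (P → P))))))): 0.08 ≤ 1, so result = 1
  (P → (Q → (Q → (Q → (not P → (P → (not Q → (P → P)))))))): 0.35 ≤ 1, so result = 1
  Gödel value = 1
Łukasiewicz evaluation:
  not P: Łukasiewicz ¬ gives 1 − 0.35 = 0.65
  not Q: Łukasiewicz ¬ gives 1 − 0.08 = 0.92
  (P → P): min(1, 1 − 0.35 + 0.35) = 1
  (not Q → (P → P)): min(1, 1 − 0.92 + 1) = 1
  (P → (not Q → (P → P))): min(1, 1 − 0.35 + 1) = 1
  (not P → (P → (not Q → (P → P)))): min(1, 1 − 0.65 + 1) = 1
  (Q → (not P → (P → (not Q → (P → P))))): min(1, 1 − 0.08 + 1) = 1
  (Q → (Q → (not P → (P → (not Q → (P → P)))))): min(1, 1 − 0.08 + 1) = 1
  (Q → (Q → (Q → (not P → (P → (not Q → (P → P))))))): min(1, 1 − 0.08 + 1) = 1
  (P → (Q → (Q → (Q → (not P → (P → (not Q → (P → P)))))))): min(1, 1 − 0.35 + 1) = 1
  Łukasiewicz value = 1
Difference: 1 − 1 = 0.00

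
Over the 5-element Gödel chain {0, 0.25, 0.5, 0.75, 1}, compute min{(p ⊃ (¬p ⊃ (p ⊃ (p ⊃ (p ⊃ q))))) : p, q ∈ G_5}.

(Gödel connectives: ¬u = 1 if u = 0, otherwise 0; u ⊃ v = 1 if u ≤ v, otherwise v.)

1.00

Every assignment gives 1. For instance at p = 0, q = 0:
  ¬p: Gödel ¬ of 0 = 1 (operand is 0)
  (p ⊃ q): 0 ≤ 0, so result = 1
  (p ⊃ (p ⊃ q)): 0 ≤ 1, so result = 1
  (p ⊃ (p ⊃ (p ⊃ q))): 0 ≤ 1, so result = 1
  (¬p ⊃ (p ⊃ (p ⊃ (p ⊃ q)))): 1 ≤ 1, so result = 1
  (p ⊃ (¬p ⊃ (p ⊃ (p ⊃ (p ⊃ q))))): 0 ≤ 1, so result = 1
All 25 assignments give value 1 — the formula is a G_5-tautology.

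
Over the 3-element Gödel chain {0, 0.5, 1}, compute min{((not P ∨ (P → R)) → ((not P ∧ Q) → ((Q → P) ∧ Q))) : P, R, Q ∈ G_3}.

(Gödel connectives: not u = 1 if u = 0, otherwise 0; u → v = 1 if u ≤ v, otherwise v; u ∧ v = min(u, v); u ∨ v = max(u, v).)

0.00

The minimum is attained at P = 0, R = 0, Q = 0.5:
  not P: Gödel ¬ of 0 = 1 (operand is 0)
  (P → R): 0 ≤ 0, so result = 1
  (not P ∨ (P → R)) = max(1, 1) = 1
  not P: Gödel ¬ of 0 = 1 (operand is 0)
  (not P ∧ Q) = min(1, 0.5) = 0.5
  (Q → P): 0.5 > 0, so result = 0
  ((Q → P) ∧ Q) = min(0, 0.5) = 0
  ((not P ∧ Q) → ((Q → P) ∧ Q)): 0.5 > 0, so result = 0
  ((not P ∨ (P → R)) → ((not P ∧ Q) → ((Q → P) ∧ Q))): 1 > 0, so result = 0
Checking all 27 assignments confirms none give a value below 0.00.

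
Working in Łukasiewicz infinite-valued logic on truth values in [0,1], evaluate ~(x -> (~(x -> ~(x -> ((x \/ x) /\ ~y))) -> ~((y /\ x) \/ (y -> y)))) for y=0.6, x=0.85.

0.25

(x \/ x) = max(0.85, 0.85) = 0.85
~y: Łukasiewicz ¬ gives 1 − 0.6 = 0.4
((x \/ x) /\ ~y) = min(0.85, 0.4) = 0.4
(x -> ((x \/ x) /\ ~y)): min(1, 1 − 0.85 + 0.4) = 0.55
~(x -> ((x \/ x) /\ ~y)): Łukasiewicz ¬ gives 1 − 0.55 = 0.45
(x -> ~(x -> ((x \/ x) /\ ~y))): min(1, 1 − 0.85 + 0.45) = 0.6
~(x -> ~(x -> ((x \/ x) /\ ~y))): Łukasiewicz ¬ gives 1 − 0.6 = 0.4
(y /\ x) = min(0.6, 0.85) = 0.6
(y -> y): min(1, 1 − 0.6 + 0.6) = 1
((y /\ x) \/ (y -> y)) = max(0.6, 1) = 1
~((y /\ x) \/ (y -> y)): Łukasiewicz ¬ gives 1 − 1 = 0
(~(x -> ~(x -> ((x \/ x) /\ ~y))) -> ~((y /\ x) \/ (y -> y))): min(1, 1 − 0.4 + 0) = 0.6
(x -> (~(x -> ~(x -> ((x \/ x) /\ ~y))) -> ~((y /\ x) \/ (y -> y)))): min(1, 1 − 0.85 + 0.6) = 0.75
~(x -> (~(x -> ~(x -> ((x \/ x) /\ ~y))) -> ~((y /\ x) \/ (y -> y)))): Łukasiewicz ¬ gives 1 − 0.75 = 0.25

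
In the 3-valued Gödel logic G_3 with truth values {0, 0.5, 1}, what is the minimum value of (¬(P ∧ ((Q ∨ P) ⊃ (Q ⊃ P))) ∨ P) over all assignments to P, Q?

The minimum is attained at P = 0.5, Q = 0:
  (Q ∨ P) = max(0, 0.5) = 0.5
  (Q ⊃ P): 0 ≤ 0.5, so result = 1
  ((Q ∨ P) ⊃ (Q ⊃ P)): 0.5 ≤ 1, so result = 1
  (P ∧ ((Q ∨ P) ⊃ (Q ⊃ P))) = min(0.5, 1) = 0.5
  ¬(P ∧ ((Q ∨ P) ⊃ (Q ⊃ P))): Gödel ¬ of 0.5 = 0 (operand ≠ 0)
  (¬(P ∧ ((Q ∨ P) ⊃ (Q ⊃ P))) ∨ P) = max(0, 0.5) = 0.5
Checking all 9 assignments confirms none give a value below 0.50.

0.50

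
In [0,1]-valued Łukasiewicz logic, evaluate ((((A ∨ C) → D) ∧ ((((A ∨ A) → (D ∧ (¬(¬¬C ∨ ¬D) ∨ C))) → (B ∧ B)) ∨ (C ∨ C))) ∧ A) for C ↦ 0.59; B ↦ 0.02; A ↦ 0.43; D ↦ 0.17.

0.43

(A ∨ C) = max(0.43, 0.59) = 0.59
((A ∨ C) → D): min(1, 1 − 0.59 + 0.17) = 0.58
(A ∨ A) = max(0.43, 0.43) = 0.43
¬C: Łukasiewicz ¬ gives 1 − 0.59 = 0.41
¬¬C: Łukasiewicz ¬ gives 1 − 0.41 = 0.59
¬D: Łukasiewicz ¬ gives 1 − 0.17 = 0.83
(¬¬C ∨ ¬D) = max(0.59, 0.83) = 0.83
¬(¬¬C ∨ ¬D): Łukasiewicz ¬ gives 1 − 0.83 = 0.17
(¬(¬¬C ∨ ¬D) ∨ C) = max(0.17, 0.59) = 0.59
(D ∧ (¬(¬¬C ∨ ¬D) ∨ C)) = min(0.17, 0.59) = 0.17
((A ∨ A) → (D ∧ (¬(¬¬C ∨ ¬D) ∨ C))): min(1, 1 − 0.43 + 0.17) = 0.74
(B ∧ B) = min(0.02, 0.02) = 0.02
(((A ∨ A) → (D ∧ (¬(¬¬C ∨ ¬D) ∨ C))) → (B ∧ B)): min(1, 1 − 0.74 + 0.02) = 0.28
(C ∨ C) = max(0.59, 0.59) = 0.59
((((A ∨ A) → (D ∧ (¬(¬¬C ∨ ¬D) ∨ C))) → (B ∧ B)) ∨ (C ∨ C)) = max(0.28, 0.59) = 0.59
(((A ∨ C) → D) ∧ ((((A ∨ A) → (D ∧ (¬(¬¬C ∨ ¬D) ∨ C))) → (B ∧ B)) ∨ (C ∨ C))) = min(0.58, 0.59) = 0.58
((((A ∨ C) → D) ∧ ((((A ∨ A) → (D ∧ (¬(¬¬C ∨ ¬D) ∨ C))) → (B ∧ B)) ∨ (C ∨ C))) ∧ A) = min(0.58, 0.43) = 0.43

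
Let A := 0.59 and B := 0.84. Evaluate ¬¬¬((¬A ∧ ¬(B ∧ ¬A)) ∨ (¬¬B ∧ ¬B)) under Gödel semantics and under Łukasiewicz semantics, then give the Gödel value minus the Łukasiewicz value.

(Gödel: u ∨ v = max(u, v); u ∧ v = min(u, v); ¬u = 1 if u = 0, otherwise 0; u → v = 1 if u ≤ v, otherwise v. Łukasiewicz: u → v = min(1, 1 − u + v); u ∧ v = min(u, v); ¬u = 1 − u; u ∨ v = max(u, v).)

Gödel evaluation:
  ¬A: Gödel ¬ of 0.59 = 0 (operand ≠ 0)
  ¬A: Gödel ¬ of 0.59 = 0 (operand ≠ 0)
  (B ∧ ¬A) = min(0.84, 0) = 0
  ¬(B ∧ ¬A): Gödel ¬ of 0 = 1 (operand is 0)
  (¬A ∧ ¬(B ∧ ¬A)) = min(0, 1) = 0
  ¬B: Gödel ¬ of 0.84 = 0 (operand ≠ 0)
  ¬¬B: Gödel ¬ of 0 = 1 (operand is 0)
  ¬B: Gödel ¬ of 0.84 = 0 (operand ≠ 0)
  (¬¬B ∧ ¬B) = min(1, 0) = 0
  ((¬A ∧ ¬(B ∧ ¬A)) ∨ (¬¬B ∧ ¬B)) = max(0, 0) = 0
  ¬((¬A ∧ ¬(B ∧ ¬A)) ∨ (¬¬B ∧ ¬B)): Gödel ¬ of 0 = 1 (operand is 0)
  ¬¬((¬A ∧ ¬(B ∧ ¬A)) ∨ (¬¬B ∧ ¬B)): Gödel ¬ of 1 = 0 (operand ≠ 0)
  ¬¬¬((¬A ∧ ¬(B ∧ ¬A)) ∨ (¬¬B ∧ ¬B)): Gödel ¬ of 0 = 1 (operand is 0)
  Gödel value = 1
Łukasiewicz evaluation:
  ¬A: Łukasiewicz ¬ gives 1 − 0.59 = 0.41
  ¬A: Łukasiewicz ¬ gives 1 − 0.59 = 0.41
  (B ∧ ¬A) = min(0.84, 0.41) = 0.41
  ¬(B ∧ ¬A): Łukasiewicz ¬ gives 1 − 0.41 = 0.59
  (¬A ∧ ¬(B ∧ ¬A)) = min(0.41, 0.59) = 0.41
  ¬B: Łukasiewicz ¬ gives 1 − 0.84 = 0.16
  ¬¬B: Łukasiewicz ¬ gives 1 − 0.16 = 0.84
  ¬B: Łukasiewicz ¬ gives 1 − 0.84 = 0.16
  (¬¬B ∧ ¬B) = min(0.84, 0.16) = 0.16
  ((¬A ∧ ¬(B ∧ ¬A)) ∨ (¬¬B ∧ ¬B)) = max(0.41, 0.16) = 0.41
  ¬((¬A ∧ ¬(B ∧ ¬A)) ∨ (¬¬B ∧ ¬B)): Łukasiewicz ¬ gives 1 − 0.41 = 0.59
  ¬¬((¬A ∧ ¬(B ∧ ¬A)) ∨ (¬¬B ∧ ¬B)): Łukasiewicz ¬ gives 1 − 0.59 = 0.41
  ¬¬¬((¬A ∧ ¬(B ∧ ¬A)) ∨ (¬¬B ∧ ¬B)): Łukasiewicz ¬ gives 1 − 0.41 = 0.59
  Łukasiewicz value = 0.59
Difference: 1 − 0.59 = 0.41

0.41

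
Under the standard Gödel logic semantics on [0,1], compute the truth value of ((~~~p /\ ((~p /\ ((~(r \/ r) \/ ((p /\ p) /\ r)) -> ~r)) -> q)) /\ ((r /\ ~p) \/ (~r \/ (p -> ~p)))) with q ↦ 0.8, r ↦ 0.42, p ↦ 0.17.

0.00

~p: Gödel ¬ of 0.17 = 0 (operand ≠ 0)
~~p: Gödel ¬ of 0 = 1 (operand is 0)
~~~p: Gödel ¬ of 1 = 0 (operand ≠ 0)
~p: Gödel ¬ of 0.17 = 0 (operand ≠ 0)
(r \/ r) = max(0.42, 0.42) = 0.42
~(r \/ r): Gödel ¬ of 0.42 = 0 (operand ≠ 0)
(p /\ p) = min(0.17, 0.17) = 0.17
((p /\ p) /\ r) = min(0.17, 0.42) = 0.17
(~(r \/ r) \/ ((p /\ p) /\ r)) = max(0, 0.17) = 0.17
~r: Gödel ¬ of 0.42 = 0 (operand ≠ 0)
((~(r \/ r) \/ ((p /\ p) /\ r)) -> ~r): 0.17 > 0, so result = 0
(~p /\ ((~(r \/ r) \/ ((p /\ p) /\ r)) -> ~r)) = min(0, 0) = 0
((~p /\ ((~(r \/ r) \/ ((p /\ p) /\ r)) -> ~r)) -> q): 0 ≤ 0.8, so result = 1
(~~~p /\ ((~p /\ ((~(r \/ r) \/ ((p /\ p) /\ r)) -> ~r)) -> q)) = min(0, 1) = 0
~p: Gödel ¬ of 0.17 = 0 (operand ≠ 0)
(r /\ ~p) = min(0.42, 0) = 0
~r: Gödel ¬ of 0.42 = 0 (operand ≠ 0)
~p: Gödel ¬ of 0.17 = 0 (operand ≠ 0)
(p -> ~p): 0.17 > 0, so result = 0
(~r \/ (p -> ~p)) = max(0, 0) = 0
((r /\ ~p) \/ (~r \/ (p -> ~p))) = max(0, 0) = 0
((~~~p /\ ((~p /\ ((~(r \/ r) \/ ((p /\ p) /\ r)) -> ~r)) -> q)) /\ ((r /\ ~p) \/ (~r \/ (p -> ~p)))) = min(0, 0) = 0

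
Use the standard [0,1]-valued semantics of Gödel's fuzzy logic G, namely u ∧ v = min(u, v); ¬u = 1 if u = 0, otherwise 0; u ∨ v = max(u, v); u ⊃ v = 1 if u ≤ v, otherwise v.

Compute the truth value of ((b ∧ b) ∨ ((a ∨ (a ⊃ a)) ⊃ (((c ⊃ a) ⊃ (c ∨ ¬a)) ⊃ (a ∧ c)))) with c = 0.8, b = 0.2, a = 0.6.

(b ∧ b) = min(0.2, 0.2) = 0.2
(a ⊃ a): 0.6 ≤ 0.6, so result = 1
(a ∨ (a ⊃ a)) = max(0.6, 1) = 1
(c ⊃ a): 0.8 > 0.6, so result = 0.6
¬a: Gödel ¬ of 0.6 = 0 (operand ≠ 0)
(c ∨ ¬a) = max(0.8, 0) = 0.8
((c ⊃ a) ⊃ (c ∨ ¬a)): 0.6 ≤ 0.8, so result = 1
(a ∧ c) = min(0.6, 0.8) = 0.6
(((c ⊃ a) ⊃ (c ∨ ¬a)) ⊃ (a ∧ c)): 1 > 0.6, so result = 0.6
((a ∨ (a ⊃ a)) ⊃ (((c ⊃ a) ⊃ (c ∨ ¬a)) ⊃ (a ∧ c))): 1 > 0.6, so result = 0.6
((b ∧ b) ∨ ((a ∨ (a ⊃ a)) ⊃ (((c ⊃ a) ⊃ (c ∨ ¬a)) ⊃ (a ∧ c)))) = max(0.2, 0.6) = 0.6

0.60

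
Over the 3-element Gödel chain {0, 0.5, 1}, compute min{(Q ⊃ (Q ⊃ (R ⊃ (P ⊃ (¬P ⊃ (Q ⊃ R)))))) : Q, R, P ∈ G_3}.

1.00

Every assignment gives 1. For instance at Q = 0, R = 0, P = 0:
  ¬P: Gödel ¬ of 0 = 1 (operand is 0)
  (Q ⊃ R): 0 ≤ 0, so result = 1
  (¬P ⊃ (Q ⊃ R)): 1 ≤ 1, so result = 1
  (P ⊃ (¬P ⊃ (Q ⊃ R))): 0 ≤ 1, so result = 1
  (R ⊃ (P ⊃ (¬P ⊃ (Q ⊃ R)))): 0 ≤ 1, so result = 1
  (Q ⊃ (R ⊃ (P ⊃ (¬P ⊃ (Q ⊃ R))))): 0 ≤ 1, so result = 1
  (Q ⊃ (Q ⊃ (R ⊃ (P ⊃ (¬P ⊃ (Q ⊃ R)))))): 0 ≤ 1, so result = 1
All 27 assignments give value 1 — the formula is a G_3-tautology.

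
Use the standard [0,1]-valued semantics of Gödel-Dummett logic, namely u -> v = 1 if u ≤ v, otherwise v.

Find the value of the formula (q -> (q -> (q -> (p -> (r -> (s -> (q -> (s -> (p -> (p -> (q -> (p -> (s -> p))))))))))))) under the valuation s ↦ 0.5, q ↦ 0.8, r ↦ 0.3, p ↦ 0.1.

(s -> p): 0.5 > 0.1, so result = 0.1
(p -> (s -> p)): 0.1 ≤ 0.1, so result = 1
(q -> (p -> (s -> p))): 0.8 ≤ 1, so result = 1
(p -> (q -> (p -> (s -> p)))): 0.1 ≤ 1, so result = 1
(p -> (p -> (q -> (p -> (s -> p))))): 0.1 ≤ 1, so result = 1
(s -> (p -> (p -> (q -> (p -> (s -> p)))))): 0.5 ≤ 1, so result = 1
(q -> (s -> (p -> (p -> (q -> (p -> (s -> p))))))): 0.8 ≤ 1, so result = 1
(s -> (q -> (s -> (p -> (p -> (q -> (p -> (s -> p)))))))): 0.5 ≤ 1, so result = 1
(r -> (s -> (q -> (s -> (p -> (p -> (q -> (p -> (s -> p))))))))): 0.3 ≤ 1, so result = 1
(p -> (r -> (s -> (q -> (s -> (p -> (p -> (q -> (p -> (s -> p)))))))))): 0.1 ≤ 1, so result = 1
(q -> (p -> (r -> (s -> (q -> (s -> (p -> (p -> (q -> (p -> (s -> p))))))))))): 0.8 ≤ 1, so result = 1
(q -> (q -> (p -> (r -> (s -> (q -> (s -> (p -> (p -> (q -> (p -> (s -> p)))))))))))): 0.8 ≤ 1, so result = 1
(q -> (q -> (q -> (p -> (r -> (s -> (q -> (s -> (p -> (p -> (q -> (p -> (s -> p))))))))))))): 0.8 ≤ 1, so result = 1

1.00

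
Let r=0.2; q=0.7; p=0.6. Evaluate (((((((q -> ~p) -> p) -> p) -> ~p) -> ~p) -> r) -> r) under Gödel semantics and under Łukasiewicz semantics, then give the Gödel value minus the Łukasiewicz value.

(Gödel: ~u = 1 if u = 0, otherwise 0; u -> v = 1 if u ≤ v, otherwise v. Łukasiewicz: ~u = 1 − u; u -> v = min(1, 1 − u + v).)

0.30

Gödel evaluation:
  ~p: Gödel ¬ of 0.6 = 0 (operand ≠ 0)
  (q -> ~p): 0.7 > 0, so result = 0
  ((q -> ~p) -> p): 0 ≤ 0.6, so result = 1
  (((q -> ~p) -> p) -> p): 1 > 0.6, so result = 0.6
  ~p: Gödel ¬ of 0.6 = 0 (operand ≠ 0)
  ((((q -> ~p) -> p) -> p) -> ~p): 0.6 > 0, so result = 0
  ~p: Gödel ¬ of 0.6 = 0 (operand ≠ 0)
  (((((q -> ~p) -> p) -> p) -> ~p) -> ~p): 0 ≤ 0, so result = 1
  ((((((q -> ~p) -> p) -> p) -> ~p) -> ~p) -> r): 1 > 0.2, so result = 0.2
  (((((((q -> ~p) -> p) -> p) -> ~p) -> ~p) -> r) -> r): 0.2 ≤ 0.2, so result = 1
  Gödel value = 1
Łukasiewicz evaluation:
  ~p: Łukasiewicz ¬ gives 1 − 0.6 = 0.4
  (q -> ~p): min(1, 1 − 0.7 + 0.4) = 0.7
  ((q -> ~p) -> p): min(1, 1 − 0.7 + 0.6) = 0.9
  (((q -> ~p) -> p) -> p): min(1, 1 − 0.9 + 0.6) = 0.7
  ~p: Łukasiewicz ¬ gives 1 − 0.6 = 0.4
  ((((q -> ~p) -> p) -> p) -> ~p): min(1, 1 − 0.7 + 0.4) = 0.7
  ~p: Łukasiewicz ¬ gives 1 − 0.6 = 0.4
  (((((q -> ~p) -> p) -> p) -> ~p) -> ~p): min(1, 1 − 0.7 + 0.4) = 0.7
  ((((((q -> ~p) -> p) -> p) -> ~p) -> ~p) -> r): min(1, 1 − 0.7 + 0.2) = 0.5
  (((((((q -> ~p) -> p) -> p) -> ~p) -> ~p) -> r) -> r): min(1, 1 − 0.5 + 0.2) = 0.7
  Łukasiewicz value = 0.7
Difference: 1 − 0.7 = 0.30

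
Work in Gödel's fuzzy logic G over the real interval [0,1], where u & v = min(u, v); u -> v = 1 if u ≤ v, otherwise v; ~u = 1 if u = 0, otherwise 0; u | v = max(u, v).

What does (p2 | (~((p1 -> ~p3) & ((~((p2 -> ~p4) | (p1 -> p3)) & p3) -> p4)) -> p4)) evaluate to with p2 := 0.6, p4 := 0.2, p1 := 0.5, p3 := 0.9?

~p3: Gödel ¬ of 0.9 = 0 (operand ≠ 0)
(p1 -> ~p3): 0.5 > 0, so result = 0
~p4: Gödel ¬ of 0.2 = 0 (operand ≠ 0)
(p2 -> ~p4): 0.6 > 0, so result = 0
(p1 -> p3): 0.5 ≤ 0.9, so result = 1
((p2 -> ~p4) | (p1 -> p3)) = max(0, 1) = 1
~((p2 -> ~p4) | (p1 -> p3)): Gödel ¬ of 1 = 0 (operand ≠ 0)
(~((p2 -> ~p4) | (p1 -> p3)) & p3) = min(0, 0.9) = 0
((~((p2 -> ~p4) | (p1 -> p3)) & p3) -> p4): 0 ≤ 0.2, so result = 1
((p1 -> ~p3) & ((~((p2 -> ~p4) | (p1 -> p3)) & p3) -> p4)) = min(0, 1) = 0
~((p1 -> ~p3) & ((~((p2 -> ~p4) | (p1 -> p3)) & p3) -> p4)): Gödel ¬ of 0 = 1 (operand is 0)
(~((p1 -> ~p3) & ((~((p2 -> ~p4) | (p1 -> p3)) & p3) -> p4)) -> p4): 1 > 0.2, so result = 0.2
(p2 | (~((p1 -> ~p3) & ((~((p2 -> ~p4) | (p1 -> p3)) & p3) -> p4)) -> p4)) = max(0.6, 0.2) = 0.6

0.60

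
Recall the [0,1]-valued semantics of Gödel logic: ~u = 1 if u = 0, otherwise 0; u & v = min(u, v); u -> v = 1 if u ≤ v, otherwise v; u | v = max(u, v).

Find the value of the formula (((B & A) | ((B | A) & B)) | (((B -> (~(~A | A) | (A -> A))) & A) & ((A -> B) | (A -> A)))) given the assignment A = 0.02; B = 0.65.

0.65

(B & A) = min(0.65, 0.02) = 0.02
(B | A) = max(0.65, 0.02) = 0.65
((B | A) & B) = min(0.65, 0.65) = 0.65
((B & A) | ((B | A) & B)) = max(0.02, 0.65) = 0.65
~A: Gödel ¬ of 0.02 = 0 (operand ≠ 0)
(~A | A) = max(0, 0.02) = 0.02
~(~A | A): Gödel ¬ of 0.02 = 0 (operand ≠ 0)
(A -> A): 0.02 ≤ 0.02, so result = 1
(~(~A | A) | (A -> A)) = max(0, 1) = 1
(B -> (~(~A | A) | (A -> A))): 0.65 ≤ 1, so result = 1
((B -> (~(~A | A) | (A -> A))) & A) = min(1, 0.02) = 0.02
(A -> B): 0.02 ≤ 0.65, so result = 1
(A -> A): 0.02 ≤ 0.02, so result = 1
((A -> B) | (A -> A)) = max(1, 1) = 1
(((B -> (~(~A | A) | (A -> A))) & A) & ((A -> B) | (A -> A))) = min(0.02, 1) = 0.02
(((B & A) | ((B | A) & B)) | (((B -> (~(~A | A) | (A -> A))) & A) & ((A -> B) | (A -> A)))) = max(0.65, 0.02) = 0.65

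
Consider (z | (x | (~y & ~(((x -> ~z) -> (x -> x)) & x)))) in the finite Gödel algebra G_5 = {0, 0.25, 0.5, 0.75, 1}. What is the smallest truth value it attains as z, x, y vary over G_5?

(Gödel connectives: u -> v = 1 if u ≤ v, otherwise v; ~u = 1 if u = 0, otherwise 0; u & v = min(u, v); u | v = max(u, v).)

0.00

The minimum is attained at z = 0, x = 0, y = 0.25:
  ~y: Gödel ¬ of 0.25 = 0 (operand ≠ 0)
  ~z: Gödel ¬ of 0 = 1 (operand is 0)
  (x -> ~z): 0 ≤ 1, so result = 1
  (x -> x): 0 ≤ 0, so result = 1
  ((x -> ~z) -> (x -> x)): 1 ≤ 1, so result = 1
  (((x -> ~z) -> (x -> x)) & x) = min(1, 0) = 0
  ~(((x -> ~z) -> (x -> x)) & x): Gödel ¬ of 0 = 1 (operand is 0)
  (~y & ~(((x -> ~z) -> (x -> x)) & x)) = min(0, 1) = 0
  (x | (~y & ~(((x -> ~z) -> (x -> x)) & x))) = max(0, 0) = 0
  (z | (x | (~y & ~(((x -> ~z) -> (x -> x)) & x)))) = max(0, 0) = 0
Checking all 125 assignments confirms none give a value below 0.00.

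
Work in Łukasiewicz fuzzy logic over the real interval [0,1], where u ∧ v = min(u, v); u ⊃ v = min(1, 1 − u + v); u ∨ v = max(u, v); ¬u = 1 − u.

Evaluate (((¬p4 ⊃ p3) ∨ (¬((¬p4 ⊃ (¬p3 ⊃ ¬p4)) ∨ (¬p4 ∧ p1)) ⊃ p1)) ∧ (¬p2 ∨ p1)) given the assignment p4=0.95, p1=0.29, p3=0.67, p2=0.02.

¬p4: Łukasiewicz ¬ gives 1 − 0.95 = 0.05
(¬p4 ⊃ p3): min(1, 1 − 0.05 + 0.67) = 1
¬p4: Łukasiewicz ¬ gives 1 − 0.95 = 0.05
¬p3: Łukasiewicz ¬ gives 1 − 0.67 = 0.33
¬p4: Łukasiewicz ¬ gives 1 − 0.95 = 0.05
(¬p3 ⊃ ¬p4): min(1, 1 − 0.33 + 0.05) = 0.72
(¬p4 ⊃ (¬p3 ⊃ ¬p4)): min(1, 1 − 0.05 + 0.72) = 1
¬p4: Łukasiewicz ¬ gives 1 − 0.95 = 0.05
(¬p4 ∧ p1) = min(0.05, 0.29) = 0.05
((¬p4 ⊃ (¬p3 ⊃ ¬p4)) ∨ (¬p4 ∧ p1)) = max(1, 0.05) = 1
¬((¬p4 ⊃ (¬p3 ⊃ ¬p4)) ∨ (¬p4 ∧ p1)): Łukasiewicz ¬ gives 1 − 1 = 0
(¬((¬p4 ⊃ (¬p3 ⊃ ¬p4)) ∨ (¬p4 ∧ p1)) ⊃ p1): min(1, 1 − 0 + 0.29) = 1
((¬p4 ⊃ p3) ∨ (¬((¬p4 ⊃ (¬p3 ⊃ ¬p4)) ∨ (¬p4 ∧ p1)) ⊃ p1)) = max(1, 1) = 1
¬p2: Łukasiewicz ¬ gives 1 − 0.02 = 0.98
(¬p2 ∨ p1) = max(0.98, 0.29) = 0.98
(((¬p4 ⊃ p3) ∨ (¬((¬p4 ⊃ (¬p3 ⊃ ¬p4)) ∨ (¬p4 ∧ p1)) ⊃ p1)) ∧ (¬p2 ∨ p1)) = min(1, 0.98) = 0.98

0.98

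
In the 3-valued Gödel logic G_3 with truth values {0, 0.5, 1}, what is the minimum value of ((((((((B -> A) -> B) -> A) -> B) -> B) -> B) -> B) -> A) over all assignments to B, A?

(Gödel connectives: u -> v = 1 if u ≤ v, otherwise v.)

The minimum is attained at B = 0, A = 0:
  (B -> A): 0 ≤ 0, so result = 1
  ((B -> A) -> B): 1 > 0, so result = 0
  (((B -> A) -> B) -> A): 0 ≤ 0, so result = 1
  ((((B -> A) -> B) -> A) -> B): 1 > 0, so result = 0
  (((((B -> A) -> B) -> A) -> B) -> B): 0 ≤ 0, so result = 1
  ((((((B -> A) -> B) -> A) -> B) -> B) -> B): 1 > 0, so result = 0
  (((((((B -> A) -> B) -> A) -> B) -> B) -> B) -> B): 0 ≤ 0, so result = 1
  ((((((((B -> A) -> B) -> A) -> B) -> B) -> B) -> B) -> A): 1 > 0, so result = 0
Checking all 9 assignments confirms none give a value below 0.00.

0.00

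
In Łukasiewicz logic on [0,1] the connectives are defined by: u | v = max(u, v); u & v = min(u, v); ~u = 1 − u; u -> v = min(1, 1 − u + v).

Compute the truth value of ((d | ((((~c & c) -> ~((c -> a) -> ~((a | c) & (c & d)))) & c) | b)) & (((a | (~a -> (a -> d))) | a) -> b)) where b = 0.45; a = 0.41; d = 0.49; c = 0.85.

~c: Łukasiewicz ¬ gives 1 − 0.85 = 0.15
(~c & c) = min(0.15, 0.85) = 0.15
(c -> a): min(1, 1 − 0.85 + 0.41) = 0.56
(a | c) = max(0.41, 0.85) = 0.85
(c & d) = min(0.85, 0.49) = 0.49
((a | c) & (c & d)) = min(0.85, 0.49) = 0.49
~((a | c) & (c & d)): Łukasiewicz ¬ gives 1 − 0.49 = 0.51
((c -> a) -> ~((a | c) & (c & d))): min(1, 1 − 0.56 + 0.51) = 0.95
~((c -> a) -> ~((a | c) & (c & d))): Łukasiewicz ¬ gives 1 − 0.95 = 0.05
((~c & c) -> ~((c -> a) -> ~((a | c) & (c & d)))): min(1, 1 − 0.15 + 0.05) = 0.9
(((~c & c) -> ~((c -> a) -> ~((a | c) & (c & d)))) & c) = min(0.9, 0.85) = 0.85
((((~c & c) -> ~((c -> a) -> ~((a | c) & (c & d)))) & c) | b) = max(0.85, 0.45) = 0.85
(d | ((((~c & c) -> ~((c -> a) -> ~((a | c) & (c & d)))) & c) | b)) = max(0.49, 0.85) = 0.85
~a: Łukasiewicz ¬ gives 1 − 0.41 = 0.59
(a -> d): min(1, 1 − 0.41 + 0.49) = 1
(~a -> (a -> d)): min(1, 1 − 0.59 + 1) = 1
(a | (~a -> (a -> d))) = max(0.41, 1) = 1
((a | (~a -> (a -> d))) | a) = max(1, 0.41) = 1
(((a | (~a -> (a -> d))) | a) -> b): min(1, 1 − 1 + 0.45) = 0.45
((d | ((((~c & c) -> ~((c -> a) -> ~((a | c) & (c & d)))) & c) | b)) & (((a | (~a -> (a -> d))) | a) -> b)) = min(0.85, 0.45) = 0.45

0.45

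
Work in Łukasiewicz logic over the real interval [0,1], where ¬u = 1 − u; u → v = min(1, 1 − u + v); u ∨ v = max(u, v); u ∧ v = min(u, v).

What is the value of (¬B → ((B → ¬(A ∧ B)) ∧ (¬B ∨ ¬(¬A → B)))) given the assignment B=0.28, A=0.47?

¬B: Łukasiewicz ¬ gives 1 − 0.28 = 0.72
(A ∧ B) = min(0.47, 0.28) = 0.28
¬(A ∧ B): Łukasiewicz ¬ gives 1 − 0.28 = 0.72
(B → ¬(A ∧ B)): min(1, 1 − 0.28 + 0.72) = 1
¬B: Łukasiewicz ¬ gives 1 − 0.28 = 0.72
¬A: Łukasiewicz ¬ gives 1 − 0.47 = 0.53
(¬A → B): min(1, 1 − 0.53 + 0.28) = 0.75
¬(¬A → B): Łukasiewicz ¬ gives 1 − 0.75 = 0.25
(¬B ∨ ¬(¬A → B)) = max(0.72, 0.25) = 0.72
((B → ¬(A ∧ B)) ∧ (¬B ∨ ¬(¬A → B))) = min(1, 0.72) = 0.72
(¬B → ((B → ¬(A ∧ B)) ∧ (¬B ∨ ¬(¬A → B)))): min(1, 1 − 0.72 + 0.72) = 1

1.00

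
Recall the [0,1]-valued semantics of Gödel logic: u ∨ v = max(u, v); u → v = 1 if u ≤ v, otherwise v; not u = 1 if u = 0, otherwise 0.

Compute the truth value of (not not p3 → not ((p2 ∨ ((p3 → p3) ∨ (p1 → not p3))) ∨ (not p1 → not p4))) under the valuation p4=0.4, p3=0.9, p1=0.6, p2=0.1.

0.00

not p3: Gödel ¬ of 0.9 = 0 (operand ≠ 0)
not not p3: Gödel ¬ of 0 = 1 (operand is 0)
(p3 → p3): 0.9 ≤ 0.9, so result = 1
not p3: Gödel ¬ of 0.9 = 0 (operand ≠ 0)
(p1 → not p3): 0.6 > 0, so result = 0
((p3 → p3) ∨ (p1 → not p3)) = max(1, 0) = 1
(p2 ∨ ((p3 → p3) ∨ (p1 → not p3))) = max(0.1, 1) = 1
not p1: Gödel ¬ of 0.6 = 0 (operand ≠ 0)
not p4: Gödel ¬ of 0.4 = 0 (operand ≠ 0)
(not p1 → not p4): 0 ≤ 0, so result = 1
((p2 ∨ ((p3 → p3) ∨ (p1 → not p3))) ∨ (not p1 → not p4)) = max(1, 1) = 1
not ((p2 ∨ ((p3 → p3) ∨ (p1 → not p3))) ∨ (not p1 → not p4)): Gödel ¬ of 1 = 0 (operand ≠ 0)
(not not p3 → not ((p2 ∨ ((p3 → p3) ∨ (p1 → not p3))) ∨ (not p1 → not p4))): 1 > 0, so result = 0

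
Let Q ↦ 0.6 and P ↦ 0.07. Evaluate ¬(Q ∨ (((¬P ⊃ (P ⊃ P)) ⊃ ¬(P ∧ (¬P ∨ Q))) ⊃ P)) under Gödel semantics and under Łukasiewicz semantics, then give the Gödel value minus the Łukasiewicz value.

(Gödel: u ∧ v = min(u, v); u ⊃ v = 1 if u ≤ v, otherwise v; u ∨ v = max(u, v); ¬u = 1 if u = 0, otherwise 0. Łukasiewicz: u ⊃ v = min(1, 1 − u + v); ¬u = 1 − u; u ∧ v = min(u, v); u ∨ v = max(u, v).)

Gödel evaluation:
  ¬P: Gödel ¬ of 0.07 = 0 (operand ≠ 0)
  (P ⊃ P): 0.07 ≤ 0.07, so result = 1
  (¬P ⊃ (P ⊃ P)): 0 ≤ 1, so result = 1
  ¬P: Gödel ¬ of 0.07 = 0 (operand ≠ 0)
  (¬P ∨ Q) = max(0, 0.6) = 0.6
  (P ∧ (¬P ∨ Q)) = min(0.07, 0.6) = 0.07
  ¬(P ∧ (¬P ∨ Q)): Gödel ¬ of 0.07 = 0 (operand ≠ 0)
  ((¬P ⊃ (P ⊃ P)) ⊃ ¬(P ∧ (¬P ∨ Q))): 1 > 0, so result = 0
  (((¬P ⊃ (P ⊃ P)) ⊃ ¬(P ∧ (¬P ∨ Q))) ⊃ P): 0 ≤ 0.07, so result = 1
  (Q ∨ (((¬P ⊃ (P ⊃ P)) ⊃ ¬(P ∧ (¬P ∨ Q))) ⊃ P)) = max(0.6, 1) = 1
  ¬(Q ∨ (((¬P ⊃ (P ⊃ P)) ⊃ ¬(P ∧ (¬P ∨ Q))) ⊃ P)): Gödel ¬ of 1 = 0 (operand ≠ 0)
  Gödel value = 0
Łukasiewicz evaluation:
  ¬P: Łukasiewicz ¬ gives 1 − 0.07 = 0.93
  (P ⊃ P): min(1, 1 − 0.07 + 0.07) = 1
  (¬P ⊃ (P ⊃ P)): min(1, 1 − 0.93 + 1) = 1
  ¬P: Łukasiewicz ¬ gives 1 − 0.07 = 0.93
  (¬P ∨ Q) = max(0.93, 0.6) = 0.93
  (P ∧ (¬P ∨ Q)) = min(0.07, 0.93) = 0.07
  ¬(P ∧ (¬P ∨ Q)): Łukasiewicz ¬ gives 1 − 0.07 = 0.93
  ((¬P ⊃ (P ⊃ P)) ⊃ ¬(P ∧ (¬P ∨ Q))): min(1, 1 − 1 + 0.93) = 0.93
  (((¬P ⊃ (P ⊃ P)) ⊃ ¬(P ∧ (¬P ∨ Q))) ⊃ P): min(1, 1 − 0.93 + 0.07) = 0.14
  (Q ∨ (((¬P ⊃ (P ⊃ P)) ⊃ ¬(P ∧ (¬P ∨ Q))) ⊃ P)) = max(0.6, 0.14) = 0.6
  ¬(Q ∨ (((¬P ⊃ (P ⊃ P)) ⊃ ¬(P ∧ (¬P ∨ Q))) ⊃ P)): Łukasiewicz ¬ gives 1 − 0.6 = 0.4
  Łukasiewicz value = 0.4
Difference: 0 − 0.4 = -0.40

-0.40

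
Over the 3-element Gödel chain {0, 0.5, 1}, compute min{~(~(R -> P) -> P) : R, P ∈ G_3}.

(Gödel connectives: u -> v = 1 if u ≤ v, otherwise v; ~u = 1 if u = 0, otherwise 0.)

The minimum is attained at R = 0, P = 0:
  (R -> P): 0 ≤ 0, so result = 1
  ~(R -> P): Gödel ¬ of 1 = 0 (operand ≠ 0)
  (~(R -> P) -> P): 0 ≤ 0, so result = 1
  ~(~(R -> P) -> P): Gödel ¬ of 1 = 0 (operand ≠ 0)
Checking all 9 assignments confirms none give a value below 0.00.

0.00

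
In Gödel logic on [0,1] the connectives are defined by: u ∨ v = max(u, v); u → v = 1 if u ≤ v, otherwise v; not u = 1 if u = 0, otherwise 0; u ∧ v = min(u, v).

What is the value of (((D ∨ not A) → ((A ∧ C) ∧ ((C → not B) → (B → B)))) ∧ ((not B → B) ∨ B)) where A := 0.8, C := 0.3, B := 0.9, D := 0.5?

not A: Gödel ¬ of 0.8 = 0 (operand ≠ 0)
(D ∨ not A) = max(0.5, 0) = 0.5
(A ∧ C) = min(0.8, 0.3) = 0.3
not B: Gödel ¬ of 0.9 = 0 (operand ≠ 0)
(C → not B): 0.3 > 0, so result = 0
(B → B): 0.9 ≤ 0.9, so result = 1
((C → not B) → (B → B)): 0 ≤ 1, so result = 1
((A ∧ C) ∧ ((C → not B) → (B → B))) = min(0.3, 1) = 0.3
((D ∨ not A) → ((A ∧ C) ∧ ((C → not B) → (B → B)))): 0.5 > 0.3, so result = 0.3
not B: Gödel ¬ of 0.9 = 0 (operand ≠ 0)
(not B → B): 0 ≤ 0.9, so result = 1
((not B → B) ∨ B) = max(1, 0.9) = 1
(((D ∨ not A) → ((A ∧ C) ∧ ((C → not B) → (B → B)))) ∧ ((not B → B) ∨ B)) = min(0.3, 1) = 0.3

0.30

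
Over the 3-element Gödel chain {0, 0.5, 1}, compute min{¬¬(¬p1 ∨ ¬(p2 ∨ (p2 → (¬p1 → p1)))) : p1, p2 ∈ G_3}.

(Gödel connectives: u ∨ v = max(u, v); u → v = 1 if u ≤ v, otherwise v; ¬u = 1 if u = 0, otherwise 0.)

The minimum is attained at p1 = 0.5, p2 = 0:
  ¬p1: Gödel ¬ of 0.5 = 0 (operand ≠ 0)
  ¬p1: Gödel ¬ of 0.5 = 0 (operand ≠ 0)
  (¬p1 → p1): 0 ≤ 0.5, so result = 1
  (p2 → (¬p1 → p1)): 0 ≤ 1, so result = 1
  (p2 ∨ (p2 → (¬p1 → p1))) = max(0, 1) = 1
  ¬(p2 ∨ (p2 → (¬p1 → p1))): Gödel ¬ of 1 = 0 (operand ≠ 0)
  (¬p1 ∨ ¬(p2 ∨ (p2 → (¬p1 → p1)))) = max(0, 0) = 0
  ¬(¬p1 ∨ ¬(p2 ∨ (p2 → (¬p1 → p1)))): Gödel ¬ of 0 = 1 (operand is 0)
  ¬¬(¬p1 ∨ ¬(p2 ∨ (p2 → (¬p1 → p1)))): Gödel ¬ of 1 = 0 (operand ≠ 0)
Checking all 9 assignments confirms none give a value below 0.00.

0.00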